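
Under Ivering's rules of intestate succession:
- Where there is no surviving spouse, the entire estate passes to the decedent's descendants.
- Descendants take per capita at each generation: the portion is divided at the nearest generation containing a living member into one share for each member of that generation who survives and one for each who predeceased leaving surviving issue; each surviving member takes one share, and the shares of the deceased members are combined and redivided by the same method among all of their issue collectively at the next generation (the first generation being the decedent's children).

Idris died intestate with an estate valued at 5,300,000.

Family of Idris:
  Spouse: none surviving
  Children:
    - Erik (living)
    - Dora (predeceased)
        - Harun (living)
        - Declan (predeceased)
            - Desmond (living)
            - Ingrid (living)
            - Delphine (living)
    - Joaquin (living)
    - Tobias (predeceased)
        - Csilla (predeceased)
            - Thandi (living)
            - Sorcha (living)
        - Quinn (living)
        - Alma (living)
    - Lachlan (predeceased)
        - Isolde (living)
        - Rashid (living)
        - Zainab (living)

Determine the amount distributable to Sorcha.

Sorcha receives 159,000.

The entire 5,300,000 passes to the descendants.
That amount (5,300,000) is divided at the children's generation into 5 shares of 1,060,000. Erik and Joaquin each take 1,060,000. The 3 shares of the deceased (Dora, Tobias, and Lachlan) are combined into a pool of 3,180,000.
That pool (3,180,000) is divided at the grandchildren's generation into 8 shares of 397,500. Harun, Quinn, Alma, Isolde, Rashid, and Zainab each take 397,500. The 2 shares of the deceased (Declan and Csilla) are combined into a pool of 795,000.
That pool (795,000) is divided at the great-grandchildren's generation equally among Desmond, Ingrid, Delphine, Thandi, and Sorcha: 159,000 each.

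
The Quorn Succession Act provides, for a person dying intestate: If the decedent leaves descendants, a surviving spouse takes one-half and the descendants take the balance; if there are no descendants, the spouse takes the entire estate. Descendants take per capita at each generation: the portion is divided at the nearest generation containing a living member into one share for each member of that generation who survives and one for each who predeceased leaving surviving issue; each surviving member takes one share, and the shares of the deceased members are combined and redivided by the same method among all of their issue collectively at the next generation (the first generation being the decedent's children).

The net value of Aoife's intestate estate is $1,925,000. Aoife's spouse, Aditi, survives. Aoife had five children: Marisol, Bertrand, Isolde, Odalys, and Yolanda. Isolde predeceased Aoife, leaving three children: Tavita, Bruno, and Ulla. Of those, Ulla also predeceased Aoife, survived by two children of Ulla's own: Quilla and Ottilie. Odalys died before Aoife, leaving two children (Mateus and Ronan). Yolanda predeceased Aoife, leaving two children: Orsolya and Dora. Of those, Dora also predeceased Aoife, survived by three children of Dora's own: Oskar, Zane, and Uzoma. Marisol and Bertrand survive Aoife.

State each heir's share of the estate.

Aditi takes one-half of $1,925,000 = $962,500. The remaining $962,500 passes to the descendants.
The descendants' portion ($962,500) is divided at the children's generation into 5 shares of $192,500. Marisol and Bertrand each take $192,500. The 3 shares of the deceased (Isolde, Odalys, and Yolanda) are combined into a pool of $577,500.
That pool ($577,500) is divided at the grandchildren's generation into 7 shares of $82,500. Tavita, Bruno, Mateus, Ronan, and Orsolya each take $82,500. The 2 shares of the deceased (Ulla and Dora) are combined into a pool of $165,000.
That pool ($165,000) is divided at the great-grandchildren's generation equally among Quilla, Ottilie, Oskar, Zane, and Uzoma: $33,000 each.

Aditi: $962,500; Marisol: $192,500; Bertrand: $192,500; Tavita: $82,500; Bruno: $82,500; Quilla: $33,000; Ottilie: $33,000; Mateus: $82,500; Ronan: $82,500; Orsolya: $82,500; Oskar: $33,000; Zane: $33,000; Uzoma: $33,000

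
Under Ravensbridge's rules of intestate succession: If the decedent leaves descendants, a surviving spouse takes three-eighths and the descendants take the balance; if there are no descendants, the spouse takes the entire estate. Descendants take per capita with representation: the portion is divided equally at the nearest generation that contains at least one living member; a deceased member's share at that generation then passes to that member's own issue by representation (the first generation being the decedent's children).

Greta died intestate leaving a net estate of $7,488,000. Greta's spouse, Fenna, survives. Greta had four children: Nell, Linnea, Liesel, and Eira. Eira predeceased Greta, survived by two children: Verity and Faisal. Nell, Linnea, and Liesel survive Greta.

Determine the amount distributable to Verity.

Fenna takes three-eighths of $7,488,000 = $2,808,000. The remaining $4,680,000 passes to the descendants.
The descendants' portion ($4,680,000) is divided into 4 shares of $1,170,000: Nell, Linnea, and Liesel each take $1,170,000; Eira's $1,170,000 share passes to Eira's issue.
Eira's share ($1,170,000) is divided into 2 shares of $585,000: Verity and Faisal each take $585,000.

Verity receives $585,000.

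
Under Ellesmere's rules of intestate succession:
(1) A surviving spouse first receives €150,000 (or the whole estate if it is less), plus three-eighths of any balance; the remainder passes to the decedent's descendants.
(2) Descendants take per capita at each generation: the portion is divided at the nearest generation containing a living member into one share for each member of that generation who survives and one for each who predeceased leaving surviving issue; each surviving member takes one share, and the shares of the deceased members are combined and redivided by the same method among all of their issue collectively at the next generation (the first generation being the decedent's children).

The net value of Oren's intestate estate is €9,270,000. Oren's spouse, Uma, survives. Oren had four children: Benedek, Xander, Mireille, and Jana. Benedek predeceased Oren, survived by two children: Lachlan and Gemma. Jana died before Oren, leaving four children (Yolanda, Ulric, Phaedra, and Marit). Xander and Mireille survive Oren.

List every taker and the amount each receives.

Uma: €3,570,000; Lachlan: €475,000; Gemma: €475,000; Xander: €1,425,000; Mireille: €1,425,000; Yolanda: €475,000; Ulric: €475,000; Phaedra: €475,000; Marit: €475,000

Uma first takes €150,000, leaving a balance of €9,120,000. Uma then takes three-eighths of the balance (€3,420,000), for a total of €3,570,000. The remaining €5,700,000 passes to the descendants.
The descendants' portion (€5,700,000) is divided at the children's generation into 4 shares of €1,425,000. Xander and Mireille each take €1,425,000. The 2 shares of the deceased (Benedek and Jana) are combined into a pool of €2,850,000.
That pool (€2,850,000) is divided at the grandchildren's generation equally among Lachlan, Gemma, Yolanda, Ulric, Phaedra, and Marit: €475,000 each.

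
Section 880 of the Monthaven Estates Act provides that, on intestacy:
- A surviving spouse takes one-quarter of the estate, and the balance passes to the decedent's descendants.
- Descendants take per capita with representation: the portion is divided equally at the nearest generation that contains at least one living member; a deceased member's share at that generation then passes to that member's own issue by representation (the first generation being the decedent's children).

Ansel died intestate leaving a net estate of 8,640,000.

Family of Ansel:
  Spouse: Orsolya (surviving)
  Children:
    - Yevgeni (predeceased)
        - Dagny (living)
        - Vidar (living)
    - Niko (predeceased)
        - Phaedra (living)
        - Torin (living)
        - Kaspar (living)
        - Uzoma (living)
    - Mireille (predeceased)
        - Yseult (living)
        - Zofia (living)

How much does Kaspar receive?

Orsolya takes one-quarter of 8,640,000 = 2,160,000. The remaining 6,480,000 passes to the descendants.
No child survives, so the initial division is made at the grandchildren's generation.
The descendants' portion (6,480,000) is divided into 8 shares of 810,000: Dagny, Vidar, Phaedra, Torin, Kaspar, Uzoma, Yseult, and Zofia each take 810,000.

Kaspar receives 810,000.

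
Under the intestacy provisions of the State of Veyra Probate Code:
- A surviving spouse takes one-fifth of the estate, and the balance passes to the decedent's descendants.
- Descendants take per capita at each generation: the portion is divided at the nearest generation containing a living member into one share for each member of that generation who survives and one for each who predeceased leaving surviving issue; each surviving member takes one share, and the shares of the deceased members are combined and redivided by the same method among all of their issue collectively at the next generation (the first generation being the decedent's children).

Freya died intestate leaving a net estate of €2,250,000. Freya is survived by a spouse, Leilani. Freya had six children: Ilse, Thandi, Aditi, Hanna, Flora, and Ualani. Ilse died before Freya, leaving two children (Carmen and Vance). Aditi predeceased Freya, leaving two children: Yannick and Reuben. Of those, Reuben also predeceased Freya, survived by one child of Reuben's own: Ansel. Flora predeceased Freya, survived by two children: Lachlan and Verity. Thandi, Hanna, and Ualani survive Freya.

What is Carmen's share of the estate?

Carmen receives €150,000.

Leilani takes one-fifth of €2,250,000 = €450,000. The remaining €1,800,000 passes to the descendants.
The descendants' portion (€1,800,000) is divided at the children's generation into 6 shares of €300,000. Thandi, Hanna, and Ualani each take €300,000. The 3 shares of the deceased (Ilse, Aditi, and Flora) are combined into a pool of €900,000.
That pool (€900,000) is divided at the grandchildren's generation into 6 shares of €150,000. Carmen, Vance, Yannick, Lachlan, and Verity each take €150,000. The remaining share for the deceased Reuben (€150,000) is carried to the next generation.
That pool (€150,000) passes entirely to Ansel, the sole taker at the great-grandchildren's generation.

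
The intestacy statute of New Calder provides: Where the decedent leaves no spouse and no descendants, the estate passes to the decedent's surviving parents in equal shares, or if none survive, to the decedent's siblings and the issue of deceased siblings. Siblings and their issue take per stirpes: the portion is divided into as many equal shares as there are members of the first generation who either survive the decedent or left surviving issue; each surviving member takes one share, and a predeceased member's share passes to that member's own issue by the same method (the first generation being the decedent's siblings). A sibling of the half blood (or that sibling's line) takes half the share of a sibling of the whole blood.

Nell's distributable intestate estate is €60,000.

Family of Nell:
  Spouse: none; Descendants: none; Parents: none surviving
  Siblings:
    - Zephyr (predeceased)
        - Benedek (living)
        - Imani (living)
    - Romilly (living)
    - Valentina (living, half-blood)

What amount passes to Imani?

The entire €60,000 passes to the siblings and their issue.
Counting each half-blood sibling's line as half a unit, there are 5/2 units in €60,000, so one unit is €24,000. Whole-blood lines (Zephyr and Romilly) take €24,000 each; half-blood lines (Valentina) take €12,000 each.
Zephyr's share (€24,000) is divided into 2 shares of €12,000: Benedek and Imani each take €12,000.

Imani receives €12,000.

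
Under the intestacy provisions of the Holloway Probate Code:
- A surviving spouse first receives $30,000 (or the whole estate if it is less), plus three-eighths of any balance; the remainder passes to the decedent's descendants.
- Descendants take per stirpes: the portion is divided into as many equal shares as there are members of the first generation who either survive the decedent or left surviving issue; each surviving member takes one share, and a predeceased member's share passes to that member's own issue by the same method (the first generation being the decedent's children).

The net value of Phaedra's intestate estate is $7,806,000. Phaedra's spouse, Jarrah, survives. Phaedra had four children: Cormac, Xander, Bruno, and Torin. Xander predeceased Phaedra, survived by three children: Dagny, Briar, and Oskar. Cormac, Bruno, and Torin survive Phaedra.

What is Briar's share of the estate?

Briar receives $405,000.

Jarrah first takes $30,000, leaving a balance of $7,776,000. Jarrah then takes three-eighths of the balance ($2,916,000), for a total of $2,946,000. The remaining $4,860,000 passes to the descendants.
The descendants' portion ($4,860,000) is divided into 4 shares of $1,215,000: Cormac, Bruno, and Torin each take $1,215,000; Xander's $1,215,000 share passes to Xander's issue.
Xander's share ($1,215,000) is divided into 3 shares of $405,000: Dagny, Briar, and Oskar each take $405,000.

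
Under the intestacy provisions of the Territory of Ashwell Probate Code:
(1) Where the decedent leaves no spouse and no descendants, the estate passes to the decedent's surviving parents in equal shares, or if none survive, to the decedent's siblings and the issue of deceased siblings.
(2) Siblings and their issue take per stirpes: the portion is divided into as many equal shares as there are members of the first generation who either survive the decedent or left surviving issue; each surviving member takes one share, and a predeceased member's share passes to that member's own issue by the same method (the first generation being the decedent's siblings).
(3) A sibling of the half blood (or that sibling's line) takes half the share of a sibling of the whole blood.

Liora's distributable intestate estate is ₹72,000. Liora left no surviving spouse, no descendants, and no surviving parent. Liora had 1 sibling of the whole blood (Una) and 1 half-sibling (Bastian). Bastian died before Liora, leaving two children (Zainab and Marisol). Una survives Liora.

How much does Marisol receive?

The entire ₹72,000 passes to the siblings and their issue.
Counting each half-blood sibling's line as half a unit, there are 3/2 units in ₹72,000, so one unit is ₹48,000. Whole-blood lines (Una) take ₹48,000 each; half-blood lines (Bastian) take ₹24,000 each.
Bastian's share (₹24,000) is divided into 2 shares of ₹12,000: Zainab and Marisol each take ₹12,000.

Marisol receives ₹12,000.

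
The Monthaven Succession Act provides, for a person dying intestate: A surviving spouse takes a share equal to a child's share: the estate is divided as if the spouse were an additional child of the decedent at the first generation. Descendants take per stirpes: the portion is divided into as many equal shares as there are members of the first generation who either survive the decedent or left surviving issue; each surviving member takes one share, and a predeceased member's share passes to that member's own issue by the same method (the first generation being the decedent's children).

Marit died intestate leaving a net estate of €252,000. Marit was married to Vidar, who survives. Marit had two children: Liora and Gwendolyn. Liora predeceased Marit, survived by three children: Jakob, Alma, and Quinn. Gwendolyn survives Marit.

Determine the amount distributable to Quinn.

Quinn receives €28,000.

The spouse counts as an additional share at the children's level, so there are 3 primary shares of €84,000. Vidar takes one such share (€84,000).
The children's combined portion (€168,000) is divided into 2 shares of €84,000: Gwendolyn takes €84,000; Liora's €84,000 share passes to Liora's issue.
Liora's share (€84,000) is divided into 3 shares of €28,000: Jakob, Alma, and Quinn each take €28,000.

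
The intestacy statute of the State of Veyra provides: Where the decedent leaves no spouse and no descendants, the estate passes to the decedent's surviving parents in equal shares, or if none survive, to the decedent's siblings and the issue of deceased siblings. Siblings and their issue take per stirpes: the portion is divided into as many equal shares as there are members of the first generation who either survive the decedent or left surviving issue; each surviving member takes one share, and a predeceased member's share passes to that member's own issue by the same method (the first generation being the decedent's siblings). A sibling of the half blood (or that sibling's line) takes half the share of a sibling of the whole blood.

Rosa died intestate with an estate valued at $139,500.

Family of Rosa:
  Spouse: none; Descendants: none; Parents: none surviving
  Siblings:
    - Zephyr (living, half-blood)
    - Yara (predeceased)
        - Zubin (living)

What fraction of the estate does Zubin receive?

The entire $139,500 passes to the siblings and their issue.
Counting each half-blood sibling's line as half a unit, there are 3/2 units in $139,500, so one unit is $93,000. Whole-blood lines (Yara) take $93,000 each; half-blood lines (Zephyr) take $46,500 each.
Yara's share ($93,000) passes entirely to Zubin.

Zubin receives 2/3 of the estate.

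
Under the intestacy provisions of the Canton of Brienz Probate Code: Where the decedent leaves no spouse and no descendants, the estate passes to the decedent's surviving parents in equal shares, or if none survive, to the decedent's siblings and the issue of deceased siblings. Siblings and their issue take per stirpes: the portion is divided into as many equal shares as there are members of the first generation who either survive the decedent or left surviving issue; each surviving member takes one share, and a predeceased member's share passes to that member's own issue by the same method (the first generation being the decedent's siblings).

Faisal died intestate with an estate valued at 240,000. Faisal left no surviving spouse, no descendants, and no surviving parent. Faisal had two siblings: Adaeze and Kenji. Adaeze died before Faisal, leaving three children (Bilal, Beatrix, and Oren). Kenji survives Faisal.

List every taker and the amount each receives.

Bilal: 40,000; Beatrix: 40,000; Oren: 40,000; Kenji: 120,000

The entire 240,000 passes to the siblings and their issue.
That amount (240,000) is divided into 2 shares of 120,000: Kenji takes 120,000; Adaeze's 120,000 share passes to Adaeze's issue.
Adaeze's share (120,000) is divided into 3 shares of 40,000: Bilal, Beatrix, and Oren each take 40,000.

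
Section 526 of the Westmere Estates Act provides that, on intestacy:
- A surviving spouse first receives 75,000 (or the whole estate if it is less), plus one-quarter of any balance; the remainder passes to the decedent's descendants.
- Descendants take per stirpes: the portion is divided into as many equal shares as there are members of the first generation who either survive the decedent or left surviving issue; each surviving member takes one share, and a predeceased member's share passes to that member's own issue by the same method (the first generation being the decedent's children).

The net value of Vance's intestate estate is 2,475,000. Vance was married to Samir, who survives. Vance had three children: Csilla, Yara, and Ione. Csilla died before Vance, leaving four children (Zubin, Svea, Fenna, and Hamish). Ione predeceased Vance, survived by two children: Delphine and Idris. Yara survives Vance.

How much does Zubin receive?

Samir first takes 75,000, leaving a balance of 2,400,000. Samir then takes one-quarter of the balance (600,000), for a total of 675,000. The remaining 1,800,000 passes to the descendants.
The descendants' portion (1,800,000) is divided into 3 shares of 600,000: Yara takes 600,000; Csilla's 600,000 share passes to Csilla's issue; Ione's 600,000 share passes to Ione's issue.
Csilla's share (600,000) is divided into 4 shares of 150,000: Zubin, Svea, Fenna, and Hamish each take 150,000.
Ione's share (600,000) is divided into 2 shares of 300,000: Delphine and Idris each take 300,000.

Zubin receives 150,000.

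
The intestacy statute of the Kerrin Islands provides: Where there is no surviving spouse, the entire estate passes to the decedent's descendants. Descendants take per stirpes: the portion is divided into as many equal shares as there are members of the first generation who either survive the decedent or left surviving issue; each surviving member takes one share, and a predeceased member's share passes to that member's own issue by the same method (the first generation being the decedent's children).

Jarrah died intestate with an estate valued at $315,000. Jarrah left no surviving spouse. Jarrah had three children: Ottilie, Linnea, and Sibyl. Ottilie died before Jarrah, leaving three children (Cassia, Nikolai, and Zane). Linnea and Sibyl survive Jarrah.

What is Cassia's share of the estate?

The entire $315,000 passes to the descendants.
That amount ($315,000) is divided into 3 shares of $105,000: Linnea and Sibyl each take $105,000; Ottilie's $105,000 share passes to Ottilie's issue.
Ottilie's share ($105,000) is divided into 3 shares of $35,000: Cassia, Nikolai, and Zane each take $35,000.

Cassia receives $35,000.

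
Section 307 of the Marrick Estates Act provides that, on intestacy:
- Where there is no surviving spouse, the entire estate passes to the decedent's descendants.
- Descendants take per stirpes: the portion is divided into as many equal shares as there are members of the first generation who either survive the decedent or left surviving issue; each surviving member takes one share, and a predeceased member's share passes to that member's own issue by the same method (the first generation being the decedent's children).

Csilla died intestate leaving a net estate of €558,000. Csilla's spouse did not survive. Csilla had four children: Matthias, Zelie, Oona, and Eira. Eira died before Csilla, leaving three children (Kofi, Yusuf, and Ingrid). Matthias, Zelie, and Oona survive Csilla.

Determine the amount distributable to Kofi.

Kofi receives €46,500.

The entire €558,000 passes to the descendants.
That amount (€558,000) is divided into 4 shares of €139,500: Matthias, Zelie, and Oona each take €139,500; Eira's €139,500 share passes to Eira's issue.
Eira's share (€139,500) is divided into 3 shares of €46,500: Kofi, Yusuf, and Ingrid each take €46,500.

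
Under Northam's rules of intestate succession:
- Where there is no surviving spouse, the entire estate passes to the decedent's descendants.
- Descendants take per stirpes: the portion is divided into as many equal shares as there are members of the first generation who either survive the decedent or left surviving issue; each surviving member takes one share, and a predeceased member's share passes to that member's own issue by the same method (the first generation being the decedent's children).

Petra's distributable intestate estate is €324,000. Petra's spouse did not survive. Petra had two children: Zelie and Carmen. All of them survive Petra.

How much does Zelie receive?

Zelie receives €162,000.

The entire €324,000 passes to the descendants.
That amount (€324,000) is divided into 2 shares of €162,000: Zelie and Carmen each take €162,000.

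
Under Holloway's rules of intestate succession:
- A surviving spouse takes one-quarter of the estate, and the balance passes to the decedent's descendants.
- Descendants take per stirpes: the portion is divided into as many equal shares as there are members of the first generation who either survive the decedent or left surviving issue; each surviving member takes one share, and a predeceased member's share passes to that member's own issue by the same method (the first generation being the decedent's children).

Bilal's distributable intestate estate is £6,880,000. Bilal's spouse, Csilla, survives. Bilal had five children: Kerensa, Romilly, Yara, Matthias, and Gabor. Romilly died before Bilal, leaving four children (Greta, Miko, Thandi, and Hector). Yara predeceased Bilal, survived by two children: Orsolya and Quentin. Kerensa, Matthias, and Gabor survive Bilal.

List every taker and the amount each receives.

Csilla takes one-quarter of £6,880,000 = £1,720,000. The remaining £5,160,000 passes to the descendants.
The descendants' portion (£5,160,000) is divided into 5 shares of £1,032,000: Kerensa, Matthias, and Gabor each take £1,032,000; Romilly's £1,032,000 share passes to Romilly's issue; Yara's £1,032,000 share passes to Yara's issue.
Romilly's share (£1,032,000) is divided into 4 shares of £258,000: Greta, Miko, Thandi, and Hector each take £258,000.
Yara's share (£1,032,000) is divided into 2 shares of £516,000: Orsolya and Quentin each take £516,000.

Csilla: £1,720,000; Kerensa: £1,032,000; Greta: £258,000; Miko: £258,000; Thandi: £258,000; Hector: £258,000; Orsolya: £516,000; Quentin: £516,000; Matthias: £1,032,000; Gabor: £1,032,000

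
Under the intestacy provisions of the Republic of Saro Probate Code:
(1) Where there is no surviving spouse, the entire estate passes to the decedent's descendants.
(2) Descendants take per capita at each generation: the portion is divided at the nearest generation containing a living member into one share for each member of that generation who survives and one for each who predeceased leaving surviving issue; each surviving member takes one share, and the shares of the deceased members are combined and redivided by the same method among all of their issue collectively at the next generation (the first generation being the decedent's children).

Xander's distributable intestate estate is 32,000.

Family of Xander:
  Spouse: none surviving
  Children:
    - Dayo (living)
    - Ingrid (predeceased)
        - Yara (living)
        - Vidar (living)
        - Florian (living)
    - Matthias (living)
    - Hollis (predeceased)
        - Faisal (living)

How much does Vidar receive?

The entire 32,000 passes to the descendants.
That amount (32,000) is divided at the children's generation into 4 shares of 8,000. Dayo and Matthias each take 8,000. The 2 shares of the deceased (Ingrid and Hollis) are combined into a pool of 16,000.
That pool (16,000) is divided at the grandchildren's generation equally among Yara, Vidar, Florian, and Faisal: 4,000 each.

Vidar receives 4,000.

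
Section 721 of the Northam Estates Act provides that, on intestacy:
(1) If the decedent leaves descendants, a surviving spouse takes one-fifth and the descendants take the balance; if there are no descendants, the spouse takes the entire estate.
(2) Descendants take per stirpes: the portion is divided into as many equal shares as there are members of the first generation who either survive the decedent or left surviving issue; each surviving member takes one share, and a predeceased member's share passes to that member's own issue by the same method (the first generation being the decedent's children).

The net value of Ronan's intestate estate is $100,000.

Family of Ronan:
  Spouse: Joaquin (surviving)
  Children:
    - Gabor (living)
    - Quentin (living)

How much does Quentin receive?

Joaquin takes one-fifth of $100,000 = $20,000. The remaining $80,000 passes to the descendants.
The descendants' portion ($80,000) is divided into 2 shares of $40,000: Gabor and Quentin each take $40,000.

Quentin receives $40,000.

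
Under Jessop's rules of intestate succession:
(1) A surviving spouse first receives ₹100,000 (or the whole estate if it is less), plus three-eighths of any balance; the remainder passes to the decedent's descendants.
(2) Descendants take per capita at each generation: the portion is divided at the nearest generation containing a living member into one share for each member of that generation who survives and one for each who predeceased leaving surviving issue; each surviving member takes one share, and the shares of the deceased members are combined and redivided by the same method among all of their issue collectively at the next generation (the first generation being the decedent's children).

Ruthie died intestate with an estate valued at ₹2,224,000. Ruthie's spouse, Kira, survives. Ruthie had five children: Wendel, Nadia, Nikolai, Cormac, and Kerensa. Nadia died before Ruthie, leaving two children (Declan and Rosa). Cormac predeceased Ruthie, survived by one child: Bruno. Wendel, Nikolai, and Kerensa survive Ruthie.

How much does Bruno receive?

Kira first takes ₹100,000, leaving a balance of ₹2,124,000. Kira then takes three-eighths of the balance (₹796,500), for a total of ₹896,500. The remaining ₹1,327,500 passes to the descendants.
The descendants' portion (₹1,327,500) is divided at the children's generation into 5 shares of ₹265,500. Wendel, Nikolai, and Kerensa each take ₹265,500. The 2 shares of the deceased (Nadia and Cormac) are combined into a pool of ₹531,000.
That pool (₹531,000) is divided at the grandchildren's generation equally among Declan, Rosa, and Bruno: ₹177,000 each.

Bruno receives ₹177,000.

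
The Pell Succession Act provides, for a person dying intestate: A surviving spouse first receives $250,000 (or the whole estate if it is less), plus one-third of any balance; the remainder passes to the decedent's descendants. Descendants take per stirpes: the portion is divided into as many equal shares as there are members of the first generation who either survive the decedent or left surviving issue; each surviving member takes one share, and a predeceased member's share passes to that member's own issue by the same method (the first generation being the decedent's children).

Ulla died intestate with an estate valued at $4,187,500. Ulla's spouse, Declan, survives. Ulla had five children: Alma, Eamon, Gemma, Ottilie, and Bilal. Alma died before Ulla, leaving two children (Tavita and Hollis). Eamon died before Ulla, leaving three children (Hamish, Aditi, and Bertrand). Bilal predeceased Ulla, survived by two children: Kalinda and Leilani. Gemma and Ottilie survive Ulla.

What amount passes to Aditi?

Declan first takes $250,000, leaving a balance of $3,937,500. Declan then takes one-third of the balance ($1,312,500), for a total of $1,562,500. The remaining $2,625,000 passes to the descendants.
The descendants' portion ($2,625,000) is divided into 5 shares of $525,000: Gemma and Ottilie each take $525,000; Alma's $525,000 share passes to Alma's issue; Eamon's $525,000 share passes to Eamon's issue; Bilal's $525,000 share passes to Bilal's issue.
Alma's share ($525,000) is divided into 2 shares of $262,500: Tavita and Hollis each take $262,500.
Eamon's share ($525,000) is divided into 3 shares of $175,000: Hamish, Aditi, and Bertrand each take $175,000.
Bilal's share ($525,000) is divided into 2 shares of $262,500: Kalinda and Leilani each take $262,500.

Aditi receives $175,000.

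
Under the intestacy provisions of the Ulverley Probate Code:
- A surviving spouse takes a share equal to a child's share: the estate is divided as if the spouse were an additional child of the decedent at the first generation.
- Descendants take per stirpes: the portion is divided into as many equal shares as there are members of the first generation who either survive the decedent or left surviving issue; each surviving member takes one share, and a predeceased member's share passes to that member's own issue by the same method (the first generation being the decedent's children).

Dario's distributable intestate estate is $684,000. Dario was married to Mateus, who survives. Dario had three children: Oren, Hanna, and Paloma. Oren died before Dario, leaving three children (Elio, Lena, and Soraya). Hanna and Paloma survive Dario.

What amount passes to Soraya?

The spouse counts as an additional share at the children's level, so there are 4 primary shares of $171,000. Mateus takes one such share ($171,000).
The children's combined portion ($513,000) is divided into 3 shares of $171,000: Hanna and Paloma each take $171,000; Oren's $171,000 share passes to Oren's issue.
Oren's share ($171,000) is divided into 3 shares of $57,000: Elio, Lena, and Soraya each take $57,000.

Soraya receives $57,000.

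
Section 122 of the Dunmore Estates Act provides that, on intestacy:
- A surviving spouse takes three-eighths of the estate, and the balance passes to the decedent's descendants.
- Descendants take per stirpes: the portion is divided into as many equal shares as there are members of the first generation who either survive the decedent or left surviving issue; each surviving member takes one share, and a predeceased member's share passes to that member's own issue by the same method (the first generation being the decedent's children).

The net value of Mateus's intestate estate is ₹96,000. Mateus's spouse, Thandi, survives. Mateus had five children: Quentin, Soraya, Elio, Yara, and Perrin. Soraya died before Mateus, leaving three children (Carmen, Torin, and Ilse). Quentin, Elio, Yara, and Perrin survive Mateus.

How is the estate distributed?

Thandi takes three-eighths of ₹96,000 = ₹36,000. The remaining ₹60,000 passes to the descendants.
The descendants' portion (₹60,000) is divided into 5 shares of ₹12,000: Quentin, Elio, Yara, and Perrin each take ₹12,000; Soraya's ₹12,000 share passes to Soraya's issue.
Soraya's share (₹12,000) is divided into 3 shares of ₹4,000: Carmen, Torin, and Ilse each take ₹4,000.

Thandi: ₹36,000; Quentin: ₹12,000; Carmen: ₹4,000; Torin: ₹4,000; Ilse: ₹4,000; Elio: ₹12,000; Yara: ₹12,000; Perrin: ₹12,000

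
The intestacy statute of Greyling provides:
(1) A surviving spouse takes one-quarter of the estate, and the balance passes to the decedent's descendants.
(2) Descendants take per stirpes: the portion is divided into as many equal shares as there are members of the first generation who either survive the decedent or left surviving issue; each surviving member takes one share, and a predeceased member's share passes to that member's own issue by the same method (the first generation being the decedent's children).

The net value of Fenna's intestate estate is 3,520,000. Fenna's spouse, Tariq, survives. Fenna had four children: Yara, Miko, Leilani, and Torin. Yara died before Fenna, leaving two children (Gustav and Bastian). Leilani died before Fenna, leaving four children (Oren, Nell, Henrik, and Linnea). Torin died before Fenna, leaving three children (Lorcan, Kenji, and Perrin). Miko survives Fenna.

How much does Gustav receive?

Tariq takes one-quarter of 3,520,000 = 880,000. The remaining 2,640,000 passes to the descendants.
The descendants' portion (2,640,000) is divided into 4 shares of 660,000: Miko takes 660,000; Yara's 660,000 share passes to Yara's issue; Leilani's 660,000 share passes to Leilani's issue; Torin's 660,000 share passes to Torin's issue.
Yara's share (660,000) is divided into 2 shares of 330,000: Gustav and Bastian each take 330,000.
Leilani's share (660,000) is divided into 4 shares of 165,000: Oren, Nell, Henrik, and Linnea each take 165,000.
Torin's share (660,000) is divided into 3 shares of 220,000: Lorcan, Kenji, and Perrin each take 220,000.

Gustav receives 330,000.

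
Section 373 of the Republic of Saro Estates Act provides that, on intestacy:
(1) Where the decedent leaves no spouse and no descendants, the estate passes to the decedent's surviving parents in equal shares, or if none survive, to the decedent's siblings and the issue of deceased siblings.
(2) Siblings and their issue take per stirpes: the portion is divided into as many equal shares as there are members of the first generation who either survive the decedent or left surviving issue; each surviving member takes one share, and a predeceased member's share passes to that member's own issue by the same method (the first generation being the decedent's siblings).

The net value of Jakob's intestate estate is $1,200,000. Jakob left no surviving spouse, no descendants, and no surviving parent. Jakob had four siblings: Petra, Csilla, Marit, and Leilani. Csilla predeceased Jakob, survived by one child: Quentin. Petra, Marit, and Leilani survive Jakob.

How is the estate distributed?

The entire $1,200,000 passes to the siblings and their issue.
That amount ($1,200,000) is divided into 4 shares of $300,000: Petra, Marit, and Leilani each take $300,000; Csilla's $300,000 share passes to Csilla's issue.
Csilla's share ($300,000) passes entirely to Quentin.

Petra: $300,000; Quentin: $300,000; Marit: $300,000; Leilani: $300,000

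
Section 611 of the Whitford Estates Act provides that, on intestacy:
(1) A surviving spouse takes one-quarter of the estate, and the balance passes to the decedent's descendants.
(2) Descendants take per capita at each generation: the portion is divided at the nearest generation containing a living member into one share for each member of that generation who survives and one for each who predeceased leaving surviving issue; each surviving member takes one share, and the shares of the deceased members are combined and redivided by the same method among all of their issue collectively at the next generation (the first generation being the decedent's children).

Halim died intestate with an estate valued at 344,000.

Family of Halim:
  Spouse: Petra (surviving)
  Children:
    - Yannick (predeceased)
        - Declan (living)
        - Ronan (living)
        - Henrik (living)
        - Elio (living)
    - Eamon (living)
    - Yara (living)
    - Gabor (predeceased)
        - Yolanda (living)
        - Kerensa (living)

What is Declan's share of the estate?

Declan receives 21,500.

Petra takes one-quarter of 344,000 = 86,000. The remaining 258,000 passes to the descendants.
The descendants' portion (258,000) is divided at the children's generation into 4 shares of 64,500. Eamon and Yara each take 64,500. The 2 shares of the deceased (Yannick and Gabor) are combined into a pool of 129,000.
That pool (129,000) is divided at the grandchildren's generation equally among Declan, Ronan, Henrik, Elio, Yolanda, and Kerensa: 21,500 each.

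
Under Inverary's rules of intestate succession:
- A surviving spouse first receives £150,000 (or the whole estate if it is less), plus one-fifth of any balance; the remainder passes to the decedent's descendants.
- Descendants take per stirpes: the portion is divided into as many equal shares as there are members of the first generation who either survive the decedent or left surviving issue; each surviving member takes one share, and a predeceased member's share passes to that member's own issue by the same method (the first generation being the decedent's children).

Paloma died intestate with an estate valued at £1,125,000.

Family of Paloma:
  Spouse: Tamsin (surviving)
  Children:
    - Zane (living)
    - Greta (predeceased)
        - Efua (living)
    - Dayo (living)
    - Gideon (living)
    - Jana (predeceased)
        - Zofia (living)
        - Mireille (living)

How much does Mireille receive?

Mireille receives £78,000.

Tamsin first takes £150,000, leaving a balance of £975,000. Tamsin then takes one-fifth of the balance (£195,000), for a total of £345,000. The remaining £780,000 passes to the descendants.
The descendants' portion (£780,000) is divided into 5 shares of £156,000: Zane, Dayo, and Gideon each take £156,000; Greta's £156,000 share passes to Greta's issue; Jana's £156,000 share passes to Jana's issue.
Greta's share (£156,000) passes entirely to Efua.
Jana's share (£156,000) is divided into 2 shares of £78,000: Zofia and Mireille each take £78,000.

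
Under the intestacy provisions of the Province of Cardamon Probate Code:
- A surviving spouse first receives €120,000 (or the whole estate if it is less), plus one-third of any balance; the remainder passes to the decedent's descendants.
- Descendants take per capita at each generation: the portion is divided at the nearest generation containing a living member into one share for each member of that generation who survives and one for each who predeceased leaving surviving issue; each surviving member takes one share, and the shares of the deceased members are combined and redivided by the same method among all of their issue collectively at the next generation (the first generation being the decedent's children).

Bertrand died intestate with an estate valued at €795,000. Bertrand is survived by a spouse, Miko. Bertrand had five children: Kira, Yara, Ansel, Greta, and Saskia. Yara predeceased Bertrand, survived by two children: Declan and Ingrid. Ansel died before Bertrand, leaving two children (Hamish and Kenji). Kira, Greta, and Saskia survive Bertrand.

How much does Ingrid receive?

Ingrid receives €45,000.

Miko first takes €120,000, leaving a balance of €675,000. Miko then takes one-third of the balance (€225,000), for a total of €345,000. The remaining €450,000 passes to the descendants.
The descendants' portion (€450,000) is divided at the children's generation into 5 shares of €90,000. Kira, Greta, and Saskia each take €90,000. The 2 shares of the deceased (Yara and Ansel) are combined into a pool of €180,000.
That pool (€180,000) is divided at the grandchildren's generation equally among Declan, Ingrid, Hamish, and Kenji: €45,000 each.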